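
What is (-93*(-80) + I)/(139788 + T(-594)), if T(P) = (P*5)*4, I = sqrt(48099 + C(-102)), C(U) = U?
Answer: 620/10659 + sqrt(5333)/42636 ≈ 0.059880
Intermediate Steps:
I = 3*sqrt(5333) (I = sqrt(48099 - 102) = sqrt(47997) = 3*sqrt(5333) ≈ 219.08)
T(P) = 20*P (T(P) = (5*P)*4 = 20*P)
(-93*(-80) + I)/(139788 + T(-594)) = (-93*(-80) + 3*sqrt(5333))/(139788 + 20*(-594)) = (7440 + 3*sqrt(5333))/(139788 - 11880) = (7440 + 3*sqrt(5333))/127908 = (7440 + 3*sqrt(5333))*(1/127908) = 620/10659 + sqrt(5333)/42636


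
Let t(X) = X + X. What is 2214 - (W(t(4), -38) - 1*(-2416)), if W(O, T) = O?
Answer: -210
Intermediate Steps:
t(X) = 2*X
2214 - (W(t(4), -38) - 1*(-2416)) = 2214 - (2*4 - 1*(-2416)) = 2214 - (8 + 2416) = 2214 - 1*2424 = 2214 - 2424 = -210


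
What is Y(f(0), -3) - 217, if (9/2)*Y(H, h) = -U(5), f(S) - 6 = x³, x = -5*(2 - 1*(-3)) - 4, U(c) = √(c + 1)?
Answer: -217 - 2*√6/9 ≈ -217.54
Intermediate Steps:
U(c) = √(1 + c)
x = -29 (x = -5*(2 + 3) - 4 = -5*5 - 4 = -25 - 4 = -29)
f(S) = -24383 (f(S) = 6 + (-29)³ = 6 - 24389 = -24383)
Y(H, h) = -2*√6/9 (Y(H, h) = 2*(-√(1 + 5))/9 = 2*(-√6)/9 = -2*√6/9)
Y(f(0), -3) - 217 = -2*√6/9 - 217 = -217 - 2*√6/9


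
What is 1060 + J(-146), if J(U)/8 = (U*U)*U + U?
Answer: -24897196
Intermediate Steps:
J(U) = 8*U + 8*U³ (J(U) = 8*((U*U)*U + U) = 8*(U²*U + U) = 8*(U³ + U) = 8*(U + U³) = 8*U + 8*U³)
1060 + J(-146) = 1060 + 8*(-146)*(1 + (-146)²) = 1060 + 8*(-146)*(1 + 21316) = 1060 + 8*(-146)*21317 = 1060 - 24898256 = -24897196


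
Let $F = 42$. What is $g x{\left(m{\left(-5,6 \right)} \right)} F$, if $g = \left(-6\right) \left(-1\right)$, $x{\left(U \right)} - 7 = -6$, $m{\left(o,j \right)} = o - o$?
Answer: $252$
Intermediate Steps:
$m{\left(o,j \right)} = 0$
$x{\left(U \right)} = 1$ ($x{\left(U \right)} = 7 - 6 = 1$)
$g = 6$
$g x{\left(m{\left(-5,6 \right)} \right)} F = 6 \cdot 1 \cdot 42 = 6 \cdot 42 = 252$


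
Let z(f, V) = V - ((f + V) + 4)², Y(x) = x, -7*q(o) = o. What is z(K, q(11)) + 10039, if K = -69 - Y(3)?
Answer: 254665/49 ≈ 5197.2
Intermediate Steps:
q(o) = -o/7
K = -72 (K = -69 - 1*3 = -69 - 3 = -72)
z(f, V) = V - (4 + V + f)² (z(f, V) = V - ((V + f) + 4)² = V - (4 + V + f)²)
z(K, q(11)) + 10039 = (-⅐*11 - (4 - ⅐*11 - 72)²) + 10039 = (-11/7 - (4 - 11/7 - 72)²) + 10039 = (-11/7 - (-487/7)²) + 10039 = (-11/7 - 1*237169/49) + 10039 = (-11/7 - 237169/49) + 10039 = -237246/49 + 10039 = 254665/49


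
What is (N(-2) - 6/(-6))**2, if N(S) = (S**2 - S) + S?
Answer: 25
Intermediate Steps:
N(S) = S**2
(N(-2) - 6/(-6))**2 = ((-2)**2 - 6/(-6))**2 = (4 - 6*(-1/6))**2 = (4 + 1)**2 = 5**2 = 25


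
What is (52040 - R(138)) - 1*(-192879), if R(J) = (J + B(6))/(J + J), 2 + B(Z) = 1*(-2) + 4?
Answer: 489837/2 ≈ 2.4492e+5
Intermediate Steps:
B(Z) = 0 (B(Z) = -2 + (1*(-2) + 4) = -2 + (-2 + 4) = -2 + 2 = 0)
R(J) = 1/2 (R(J) = (J + 0)/(J + J) = J/((2*J)) = J*(1/(2*J)) = 1/2)
(52040 - R(138)) - 1*(-192879) = (52040 - 1*1/2) - 1*(-192879) = (52040 - 1/2) + 192879 = 104079/2 + 192879 = 489837/2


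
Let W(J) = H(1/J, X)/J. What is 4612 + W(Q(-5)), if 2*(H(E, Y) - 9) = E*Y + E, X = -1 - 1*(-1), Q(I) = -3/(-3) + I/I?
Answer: 36933/8 ≈ 4616.6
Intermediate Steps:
Q(I) = 2 (Q(I) = -3*(-⅓) + 1 = 1 + 1 = 2)
X = 0 (X = -1 + 1 = 0)
H(E, Y) = 9 + E/2 + E*Y/2 (H(E, Y) = 9 + (E*Y + E)/2 = 9 + (E + E*Y)/2 = 9 + (E/2 + E*Y/2) = 9 + E/2 + E*Y/2)
W(J) = (9 + 1/(2*J))/J (W(J) = (9 + 1/(2*J) + (½)*0/J)/J = (9 + 1/(2*J) + 0)/J = (9 + 1/(2*J))/J)
4612 + W(Q(-5)) = 4612 + (½)*(1 + 18*2)/2² = 4612 + (½)*(¼)*(1 + 36) = 4612 + (½)*(¼)*37 = 4612 + 37/8 = 36933/8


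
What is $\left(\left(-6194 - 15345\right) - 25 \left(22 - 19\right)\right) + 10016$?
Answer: $-11598$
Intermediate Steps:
$\left(\left(-6194 - 15345\right) - 25 \left(22 - 19\right)\right) + 10016 = \left(-21539 - 75\right) + 10016 = -21614 + 10016 = -11598$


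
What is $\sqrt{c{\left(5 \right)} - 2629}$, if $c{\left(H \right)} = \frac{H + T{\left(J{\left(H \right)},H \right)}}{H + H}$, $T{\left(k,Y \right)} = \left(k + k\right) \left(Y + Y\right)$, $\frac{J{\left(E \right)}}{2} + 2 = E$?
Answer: $\frac{i \sqrt{10466}}{2} \approx 51.152 i$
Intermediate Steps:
$J{\left(E \right)} = -4 + 2 E$
$T{\left(k,Y \right)} = 4 Y k$ ($T{\left(k,Y \right)} = 2 k 2 Y = 4 Y k$)
$c{\left(H \right)} = \frac{H + 4 H \left(-4 + 2 H\right)}{2 H}$ ($c{\left(H \right)} = \frac{H + 4 H \left(-4 + 2 H\right)}{H + H} = \frac{H + 4 H \left(-4 + 2 H\right)}{2 H}$)
$\sqrt{c{\left(5 \right)} - 2629} = \sqrt{\left(- \frac{15}{2} + 4 \cdot 5\right) - 2629} = \sqrt{\left(- \frac{15}{2} + 20\right) - 2629} = \sqrt{\frac{25}{2} - 2629} = \sqrt{- \frac{5233}{2}} = \frac{i \sqrt{10466}}{2}$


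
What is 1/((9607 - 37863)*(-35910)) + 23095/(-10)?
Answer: -2343387201119/1014672960 ≈ -2309.5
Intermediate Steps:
1/((9607 - 37863)*(-35910)) + 23095/(-10) = -1/35910/(-28256) + 23095*(-⅒) = -1/28256*(-1/35910) - 4619/2 = 1/1014672960 - 4619/2 = -2343387201119/1014672960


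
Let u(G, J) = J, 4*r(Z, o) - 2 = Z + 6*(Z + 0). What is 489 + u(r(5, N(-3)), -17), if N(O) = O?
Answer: 472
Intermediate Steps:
r(Z, o) = 1/2 + 7*Z/4 (r(Z, o) = 1/2 + (Z + 6*(Z + 0))/4 = 1/2 + (Z + 6*Z)/4 = 1/2 + (7*Z)/4 = 1/2 + 7*Z/4)
489 + u(r(5, N(-3)), -17) = 489 - 17 = 472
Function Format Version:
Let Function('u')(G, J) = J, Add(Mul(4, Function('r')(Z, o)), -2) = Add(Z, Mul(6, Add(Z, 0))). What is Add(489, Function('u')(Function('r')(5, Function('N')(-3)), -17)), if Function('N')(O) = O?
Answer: 472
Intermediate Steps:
Function('r')(Z, o) = Add(Rational(1, 2), Mul(Rational(7, 4), Z)) (Function('r')(Z, o) = Add(Rational(1, 2), Mul(Rational(1, 4), Add(Z, Mul(6, Add(Z, 0))))) = Add(Rational(1, 2), Mul(Rational(1, 4), Add(Z, Mul(6, Z)))) = Add(Rational(1, 2), Mul(Rational(1, 4), Mul(7, Z))) = Add(Rational(1, 2), Mul(Rational(7, 4), Z)))
Add(489, Function('u')(Function('r')(5, Function('N')(-3)), -17)) = Add(489, -17) = 472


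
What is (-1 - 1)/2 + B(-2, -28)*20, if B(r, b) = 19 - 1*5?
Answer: 279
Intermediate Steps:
B(r, b) = 14 (B(r, b) = 19 - 5 = 14)
(-1 - 1)/2 + B(-2, -28)*20 = (-1 - 1)/2 + 14*20 = (½)*(-2) + 280 = -1 + 280 = 279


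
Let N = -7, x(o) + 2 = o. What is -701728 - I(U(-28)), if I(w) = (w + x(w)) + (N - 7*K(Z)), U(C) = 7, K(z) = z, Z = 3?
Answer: -701712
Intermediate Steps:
x(o) = -2 + o
I(w) = -30 + 2*w (I(w) = (w + (-2 + w)) + (-7 - 7*3) = (-2 + 2*w) + (-7 - 21) = (-2 + 2*w) - 28 = -30 + 2*w)
-701728 - I(U(-28)) = -701728 - (-30 + 2*7) = -701728 - (-30 + 14) = -701728 - 1*(-16) = -701728 + 16 = -701712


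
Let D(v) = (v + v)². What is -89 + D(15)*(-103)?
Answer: -92789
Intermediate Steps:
D(v) = 4*v² (D(v) = (2*v)² = 4*v²)
-89 + D(15)*(-103) = -89 + (4*15²)*(-103) = -89 + (4*225)*(-103) = -89 + 900*(-103) = -89 - 92700 = -92789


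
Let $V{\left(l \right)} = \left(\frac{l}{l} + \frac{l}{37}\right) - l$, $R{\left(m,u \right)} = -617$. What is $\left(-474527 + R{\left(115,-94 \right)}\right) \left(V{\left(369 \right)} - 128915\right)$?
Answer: $\frac{2272662216688}{37} \approx 6.1423 \cdot 10^{10}$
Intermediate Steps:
$V{\left(l \right)} = 1 - \frac{36 l}{37}$ ($V{\left(l \right)} = \left(1 + l \frac{1}{37}\right) - l = \left(1 + \frac{l}{37}\right) - l = 1 - \frac{36 l}{37}$)
$\left(-474527 + R{\left(115,-94 \right)}\right) \left(V{\left(369 \right)} - 128915\right) = \left(-474527 - 617\right) \left(\left(1 - \frac{13284}{37}\right) - 128915\right) = - 475144 \left(\left(1 - \frac{13284}{37}\right) - 128915\right) = - 475144 \left(- \frac{13247}{37} - 128915\right) = \left(-475144\right) \left(- \frac{4783102}{37}\right) = \frac{2272662216688}{37}$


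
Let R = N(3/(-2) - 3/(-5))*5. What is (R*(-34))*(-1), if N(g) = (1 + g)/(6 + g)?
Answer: 10/3 ≈ 3.3333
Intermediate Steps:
N(g) = (1 + g)/(6 + g)
R = 5/51 (R = ((1 + (3/(-2) - 3/(-5)))/(6 + (3/(-2) - 3/(-5))))*5 = ((1 + (3*(-½) - 3*(-⅕)))/(6 + (3*(-½) - 3*(-⅕))))*5 = ((1 + (-3/2 + ⅗))/(6 + (-3/2 + ⅗)))*5 = ((1 - 9/10)/(6 - 9/10))*5 = ((⅒)/(51/10))*5 = ((10/51)*(⅒))*5 = (1/51)*5 = 5/51 ≈ 0.098039)
(R*(-34))*(-1) = ((5/51)*(-34))*(-1) = -10/3*(-1) = 10/3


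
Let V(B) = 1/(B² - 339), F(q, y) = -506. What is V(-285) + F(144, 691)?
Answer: -40928315/80886 ≈ -506.00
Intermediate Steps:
V(B) = 1/(-339 + B²)
V(-285) + F(144, 691) = 1/(-339 + (-285)²) - 506 = 1/(-339 + 81225) - 506 = 1/80886 - 506 = -40928315/80886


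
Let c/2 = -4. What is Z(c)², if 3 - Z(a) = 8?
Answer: 25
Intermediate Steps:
c = -8 (c = 2*(-4) = -8)
Z(a) = -5 (Z(a) = 3 - 1*8 = 3 - 8 = -5)
Z(c)² = (-5)² = 25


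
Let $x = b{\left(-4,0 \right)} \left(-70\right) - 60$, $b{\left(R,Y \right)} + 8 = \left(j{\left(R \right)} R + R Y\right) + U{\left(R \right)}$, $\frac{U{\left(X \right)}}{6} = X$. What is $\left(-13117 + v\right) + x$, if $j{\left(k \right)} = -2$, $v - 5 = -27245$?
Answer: $-38737$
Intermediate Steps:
$v = -27240$ ($v = 5 - 27245 = -27240$)
$U{\left(X \right)} = 6 X$
$b{\left(R,Y \right)} = -8 + 4 R + R Y$ ($b{\left(R,Y \right)} = -8 + \left(\left(- 2 R + R Y\right) + 6 R\right) = -8 + \left(4 R + R Y\right) = -8 + 4 R + R Y$)
$x = 1620$ ($x = \left(-8 + 4 \left(-4\right) - 0\right) \left(-70\right) - 60 = \left(-8 - 16 + 0\right) \left(-70\right) - 60 = \left(-24\right) \left(-70\right) - 60 = 1680 - 60 = 1620$)
$\left(-13117 + v\right) + x = \left(-13117 - 27240\right) + 1620 = -40357 + 1620 = -38737$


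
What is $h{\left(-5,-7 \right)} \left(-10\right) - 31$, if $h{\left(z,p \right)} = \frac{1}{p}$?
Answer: $- \frac{207}{7} \approx -29.571$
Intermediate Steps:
$h{\left(-5,-7 \right)} \left(-10\right) - 31 = \frac{1}{-7} \left(-10\right) - 31 = \left(- \frac{1}{7}\right) \left(-10\right) - 31 = \frac{10}{7} - 31 = - \frac{207}{7}$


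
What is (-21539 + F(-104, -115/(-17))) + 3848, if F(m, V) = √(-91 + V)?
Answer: -17691 + 2*I*√6086/17 ≈ -17691.0 + 9.178*I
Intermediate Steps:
(-21539 + F(-104, -115/(-17))) + 3848 = (-21539 + √(-91 - 115/(-17))) + 3848 = (-21539 + √(-91 - 115*(-1/17))) + 3848 = (-21539 + √(-91 + 115/17)) + 3848 = (-21539 + √(-1432/17)) + 3848 = (-21539 + 2*I*√6086/17) + 3848 = -17691 + 2*I*√6086/17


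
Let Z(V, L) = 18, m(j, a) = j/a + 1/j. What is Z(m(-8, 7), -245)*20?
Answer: 360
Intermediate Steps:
m(j, a) = 1/j + j/a (m(j, a) = j/a + 1/j = 1/j + j/a)
Z(m(-8, 7), -245)*20 = 18*20 = 360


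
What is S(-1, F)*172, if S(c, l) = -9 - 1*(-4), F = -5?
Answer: -860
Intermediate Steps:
S(c, l) = -5 (S(c, l) = -9 + 4 = -5)
S(-1, F)*172 = -5*172 = -860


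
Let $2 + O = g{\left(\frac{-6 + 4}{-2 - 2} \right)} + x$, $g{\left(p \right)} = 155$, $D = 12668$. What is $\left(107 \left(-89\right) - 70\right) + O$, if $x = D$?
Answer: $3228$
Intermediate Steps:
$x = 12668$
$O = 12821$ ($O = -2 + \left(155 + 12668\right) = -2 + 12823 = 12821$)
$\left(107 \left(-89\right) - 70\right) + O = \left(107 \left(-89\right) - 70\right) + 12821 = \left(-9523 - 70\right) + 12821 = -9593 + 12821 = 3228$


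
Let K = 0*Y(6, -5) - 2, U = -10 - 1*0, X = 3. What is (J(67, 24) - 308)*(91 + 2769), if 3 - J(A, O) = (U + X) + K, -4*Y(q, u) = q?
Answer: -846560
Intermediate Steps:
U = -10 (U = -10 + 0 = -10)
Y(q, u) = -q/4
K = -2 (K = 0*(-1/4*6) - 2 = 0*(-3/2) - 2 = 0 - 2 = -2)
J(A, O) = 12 (J(A, O) = 3 - ((-10 + 3) - 2) = 3 - (-7 - 2) = 3 - 1*(-9) = 3 + 9 = 12)
(J(67, 24) - 308)*(91 + 2769) = (12 - 308)*(91 + 2769) = -296*2860 = -846560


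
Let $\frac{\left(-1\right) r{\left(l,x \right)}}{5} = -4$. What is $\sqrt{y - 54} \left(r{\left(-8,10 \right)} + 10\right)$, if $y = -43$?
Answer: $30 i \sqrt{97} \approx 295.47 i$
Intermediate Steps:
$r{\left(l,x \right)} = 20$ ($r{\left(l,x \right)} = \left(-5\right) \left(-4\right) = 20$)
$\sqrt{y - 54} \left(r{\left(-8,10 \right)} + 10\right) = \sqrt{-43 - 54} \left(20 + 10\right) = \sqrt{-97} \cdot 30 = i \sqrt{97} \cdot 30 = 30 i \sqrt{97}$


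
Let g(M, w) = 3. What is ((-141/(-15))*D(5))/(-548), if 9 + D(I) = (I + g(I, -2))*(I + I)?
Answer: -3337/2740 ≈ -1.2179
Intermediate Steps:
D(I) = -9 + 2*I*(3 + I) (D(I) = -9 + (I + 3)*(I + I) = -9 + (3 + I)*(2*I) = -9 + 2*I*(3 + I))
((-141/(-15))*D(5))/(-548) = ((-141/(-15))*(-9 + 2*5² + 6*5))/(-548) = ((-141*(-1/15))*(-9 + 2*25 + 30))*(-1/548) = (47*(-9 + 50 + 30)/5)*(-1/548) = ((47/5)*71)*(-1/548) = (3337/5)*(-1/548) = -3337/2740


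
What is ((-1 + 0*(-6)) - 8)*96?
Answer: -864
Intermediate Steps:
((-1 + 0*(-6)) - 8)*96 = ((-1 + 0) - 8)*96 = (-1 - 8)*96 = -9*96 = -864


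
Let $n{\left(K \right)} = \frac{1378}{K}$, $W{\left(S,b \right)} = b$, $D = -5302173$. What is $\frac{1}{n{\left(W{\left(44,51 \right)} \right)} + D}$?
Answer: $- \frac{51}{270409445} \approx -1.886 \cdot 10^{-7}$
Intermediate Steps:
$\frac{1}{n{\left(W{\left(44,51 \right)} \right)} + D} = \frac{1}{\frac{1378}{51} - 5302173} = \frac{1}{- \frac{270409445}{51}} = - \frac{51}{270409445}$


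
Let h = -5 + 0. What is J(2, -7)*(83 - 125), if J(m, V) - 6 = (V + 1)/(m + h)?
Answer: -336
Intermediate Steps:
h = -5
J(m, V) = 6 + (1 + V)/(-5 + m) (J(m, V) = 6 + (V + 1)/(m - 5) = 6 + (1 + V)/(-5 + m))
J(2, -7)*(83 - 125) = ((-29 - 7 + 6*2)/(-5 + 2))*(83 - 125) = ((-29 - 7 + 12)/(-3))*(-42) = -1/3*(-24)*(-42) = 8*(-42) = -336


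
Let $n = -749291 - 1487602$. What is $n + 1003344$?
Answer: $-1233549$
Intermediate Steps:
$n = -2236893$ ($n = -749291 - 1487602 = -2236893$)
$n + 1003344 = -2236893 + 1003344 = -1233549$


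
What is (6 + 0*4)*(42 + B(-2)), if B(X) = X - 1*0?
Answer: 240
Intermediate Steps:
B(X) = X (B(X) = X + 0 = X)
(6 + 0*4)*(42 + B(-2)) = (6 + 0*4)*(42 - 2) = (6 + 0)*40 = 6*40 = 240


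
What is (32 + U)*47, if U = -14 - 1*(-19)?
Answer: 1739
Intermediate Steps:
U = 5 (U = -14 + 19 = 5)
(32 + U)*47 = (32 + 5)*47 = 37*47 = 1739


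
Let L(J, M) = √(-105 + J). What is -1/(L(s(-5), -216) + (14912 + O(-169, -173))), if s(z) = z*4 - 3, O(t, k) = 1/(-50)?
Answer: -37279950/555918188801 + 20000*I*√2/555918188801 ≈ -6.706e-5 + 5.0878e-8*I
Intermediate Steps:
O(t, k) = -1/50
s(z) = -3 + 4*z (s(z) = 4*z - 3 = -3 + 4*z)
-1/(L(s(-5), -216) + (14912 + O(-169, -173))) = -1/(√(-105 + (-3 + 4*(-5))) + (14912 - 1/50)) = -1/(√(-105 + (-3 - 20)) + 745599/50) = -1/(√(-105 - 23) + 745599/50) = -1/(√(-128) + 745599/50) = -1/(8*I*√2 + 745599/50) = -1/(745599/50 + 8*I*√2)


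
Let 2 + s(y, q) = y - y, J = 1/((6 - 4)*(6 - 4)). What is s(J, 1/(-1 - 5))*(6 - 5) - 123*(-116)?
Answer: 14266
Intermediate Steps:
J = ¼ (J = 1/(2*2) = 1/4 = ¼ ≈ 0.25000)
s(y, q) = -2 (s(y, q) = -2 + (y - y) = -2 + 0 = -2)
s(J, 1/(-1 - 5))*(6 - 5) - 123*(-116) = -2*(6 - 5) - 123*(-116) = -2*1 + 14268 = -2 + 14268 = 14266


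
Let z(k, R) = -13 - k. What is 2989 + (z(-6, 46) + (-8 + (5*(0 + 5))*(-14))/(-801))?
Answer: 2388940/801 ≈ 2982.4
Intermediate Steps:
2989 + (z(-6, 46) + (-8 + (5*(0 + 5))*(-14))/(-801)) = 2989 + ((-13 - 1*(-6)) + (-8 + (5*(0 + 5))*(-14))/(-801)) = 2989 + ((-13 + 6) + (-8 + (5*5)*(-14))*(-1/801)) = 2989 + (-7 + (-8 + 25*(-14))*(-1/801)) = 2989 + (-7 + (-8 - 350)*(-1/801)) = 2989 + (-7 - 358*(-1/801)) = 2989 + (-7 + 358/801) = 2989 - 5249/801 = 2388940/801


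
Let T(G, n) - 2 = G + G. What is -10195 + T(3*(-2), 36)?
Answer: -10205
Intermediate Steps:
T(G, n) = 2 + 2*G (T(G, n) = 2 + (G + G) = 2 + 2*G)
-10195 + T(3*(-2), 36) = -10195 + (2 + 2*(3*(-2))) = -10195 + (2 + 2*(-6)) = -10195 + (2 - 12) = -10195 - 10 = -10205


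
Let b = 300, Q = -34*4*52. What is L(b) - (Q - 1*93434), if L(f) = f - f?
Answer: 100506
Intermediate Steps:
Q = -7072 (Q = -136*52 = -7072)
L(f) = 0
L(b) - (Q - 1*93434) = 0 - (-7072 - 1*93434) = 0 - (-7072 - 93434) = 0 - 1*(-100506) = 0 + 100506 = 100506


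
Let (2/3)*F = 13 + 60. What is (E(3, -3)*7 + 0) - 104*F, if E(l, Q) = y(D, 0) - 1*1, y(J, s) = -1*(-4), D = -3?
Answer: -11367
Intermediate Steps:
y(J, s) = 4
E(l, Q) = 3 (E(l, Q) = 4 - 1*1 = 4 - 1 = 3)
F = 219/2 (F = 3*(13 + 60)/2 = (3/2)*73 = 219/2 ≈ 109.50)
(E(3, -3)*7 + 0) - 104*F = (3*7 + 0) - 104*219/2 = (21 + 0) - 11388 = 21 - 11388 = -11367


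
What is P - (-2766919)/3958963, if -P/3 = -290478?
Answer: 3449977729861/3958963 ≈ 8.7144e+5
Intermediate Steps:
P = 871434 (P = -3*(-290478) = 871434)
P - (-2766919)/3958963 = 871434 - (-2766919)/3958963 = 871434 - 1*(-2766919/3958963) = 871434 + 2766919/3958963 = 3449977729861/3958963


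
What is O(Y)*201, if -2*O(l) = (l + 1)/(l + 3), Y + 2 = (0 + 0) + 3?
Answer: -201/4 ≈ -50.250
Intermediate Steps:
Y = 1 (Y = -2 + ((0 + 0) + 3) = -2 + (0 + 3) = -2 + 3 = 1)
O(l) = -(1 + l)/(2*(3 + l)) (O(l) = -(l + 1)/(2*(l + 3)) = -(1 + l)/(2*(3 + l)))
O(Y)*201 = ((-1 - 1*1)/(2*(3 + 1)))*201 = ((½)*(-1 - 1)/4)*201 = ((½)*(¼)*(-2))*201 = -¼*201 = -201/4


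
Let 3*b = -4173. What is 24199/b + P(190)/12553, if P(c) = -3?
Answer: -303774220/17461223 ≈ -17.397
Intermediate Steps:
b = -1391 (b = (⅓)*(-4173) = -1391)
24199/b + P(190)/12553 = 24199/(-1391) - 3/12553 = 24199*(-1/1391) - 3*1/12553 = -24199/1391 - 3/12553 = -303774220/17461223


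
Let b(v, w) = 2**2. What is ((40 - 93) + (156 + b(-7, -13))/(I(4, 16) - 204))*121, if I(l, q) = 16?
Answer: -306251/47 ≈ -6516.0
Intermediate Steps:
b(v, w) = 4
((40 - 93) + (156 + b(-7, -13))/(I(4, 16) - 204))*121 = ((40 - 93) + (156 + 4)/(16 - 204))*121 = (-53 + 160/(-188))*121 = (-53 + 160*(-1/188))*121 = (-53 - 40/47)*121 = -2531/47*121 = -306251/47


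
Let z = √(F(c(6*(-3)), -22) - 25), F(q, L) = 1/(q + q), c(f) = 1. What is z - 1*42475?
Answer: -42475 + 7*I*√2/2 ≈ -42475.0 + 4.9497*I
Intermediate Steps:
F(q, L) = 1/(2*q)
z = 7*I*√2/2 (z = √((½)/1 - 25) = √((½)*1 - 25) = √(½ - 25) = √(-49/2) = 7*I*√2/2 ≈ 4.9497*I)
z - 1*42475 = 7*I*√2/2 - 1*42475 = 7*I*√2/2 - 42475 = -42475 + 7*I*√2/2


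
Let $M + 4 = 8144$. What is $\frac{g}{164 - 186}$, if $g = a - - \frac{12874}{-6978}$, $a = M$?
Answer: $- \frac{28394023}{76758} \approx -369.92$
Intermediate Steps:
$M = 8140$ ($M = -4 + 8144 = 8140$)
$a = 8140$
$g = \frac{28394023}{3489}$ ($g = 8140 - - \frac{12874}{-6978} = 8140 - \left(-12874\right) \left(- \frac{1}{6978}\right) = 8140 - \frac{6437}{3489} = \frac{28394023}{3489} \approx 8138.2$)
$\frac{g}{164 - 186} = \frac{28394023}{3489 \left(164 - 186\right)} = \frac{28394023}{3489 \left(-22\right)} = \frac{28394023}{3489} \left(- \frac{1}{22}\right) = - \frac{28394023}{76758}$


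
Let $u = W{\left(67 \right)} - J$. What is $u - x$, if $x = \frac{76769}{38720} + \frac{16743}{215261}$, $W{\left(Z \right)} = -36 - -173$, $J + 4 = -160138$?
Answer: $\frac{121444837481001}{757718720} \approx 1.6028 \cdot 10^{5}$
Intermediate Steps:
$J = -160142$ ($J = -4 - 160138 = -160142$)
$W{\left(Z \right)} = 137$ ($W{\left(Z \right)} = -36 + 173 = 137$)
$x = \frac{1561241879}{757718720}$ ($x = 76769 \cdot \frac{1}{38720} + 16743 \cdot \frac{1}{215261} = \frac{6979}{3520} + \frac{16743}{215261} = \frac{1561241879}{757718720} \approx 2.0605$)
$u = 160279$ ($u = 137 - -160142 = 137 + 160142 = 160279$)
$u - x = 160279 - \frac{1561241879}{757718720} = \frac{121444837481001}{757718720}$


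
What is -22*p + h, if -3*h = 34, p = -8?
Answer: 494/3 ≈ 164.67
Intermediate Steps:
h = -34/3 (h = -1/3*34 = -34/3 ≈ -11.333)
-22*p + h = -22*(-8) - 34/3 = 176 - 34/3 = 494/3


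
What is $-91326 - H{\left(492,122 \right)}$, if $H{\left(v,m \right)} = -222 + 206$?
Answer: $-91310$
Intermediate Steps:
$H{\left(v,m \right)} = -16$
$-91326 - H{\left(492,122 \right)} = -91326 - -16 = -91326 + 16 = -91310$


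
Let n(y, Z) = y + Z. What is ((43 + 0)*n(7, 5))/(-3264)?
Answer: -43/272 ≈ -0.15809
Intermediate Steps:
n(y, Z) = Z + y
((43 + 0)*n(7, 5))/(-3264) = ((43 + 0)*(5 + 7))/(-3264) = (43*12)*(-1/3264) = 516*(-1/3264) = -43/272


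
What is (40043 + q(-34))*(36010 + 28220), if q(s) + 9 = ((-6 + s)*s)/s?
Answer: 2568814620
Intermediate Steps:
q(s) = -15 + s (q(s) = -9 + ((-6 + s)*s)/s = -9 + (s*(-6 + s))/s = -9 + (-6 + s) = -15 + s)
(40043 + q(-34))*(36010 + 28220) = (40043 + (-15 - 34))*(36010 + 28220) = (40043 - 49)*64230 = 39994*64230 = 2568814620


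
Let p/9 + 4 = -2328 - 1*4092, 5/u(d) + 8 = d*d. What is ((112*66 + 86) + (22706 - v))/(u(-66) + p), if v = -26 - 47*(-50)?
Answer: -121135280/251383963 ≈ -0.48187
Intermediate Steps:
u(d) = 5/(-8 + d²) (u(d) = 5/(-8 + d*d) = 5/(-8 + d²))
v = 2324 (v = -26 + 2350 = 2324)
p = -57816 (p = -36 + 9*(-2328 - 1*4092) = -36 + 9*(-2328 - 4092) = -36 + 9*(-6420) = -36 - 57780 = -57816)
((112*66 + 86) + (22706 - v))/(u(-66) + p) = ((112*66 + 86) + (22706 - 1*2324))/(5/(-8 + (-66)²) - 57816) = ((7392 + 86) + (22706 - 2324))/(5/(-8 + 4356) - 57816) = (7478 + 20382)/(5/4348 - 57816) = 27860/(5*(1/4348) - 57816) = 27860/(5/4348 - 57816) = 27860/(-251383963/4348) = 27860*(-4348/251383963) = -121135280/251383963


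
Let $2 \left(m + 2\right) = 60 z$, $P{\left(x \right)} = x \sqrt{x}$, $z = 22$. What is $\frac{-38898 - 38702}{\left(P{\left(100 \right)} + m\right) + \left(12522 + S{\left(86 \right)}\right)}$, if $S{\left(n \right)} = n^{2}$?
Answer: $- \frac{9700}{2697} \approx -3.5966$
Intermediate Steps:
$P{\left(x \right)} = x^{\frac{3}{2}}$
$m = 658$ ($m = -2 + \frac{60 \cdot 22}{2} = -2 + \frac{1}{2} \cdot 1320 = -2 + 660 = 658$)
$\frac{-38898 - 38702}{\left(P{\left(100 \right)} + m\right) + \left(12522 + S{\left(86 \right)}\right)} = \frac{-38898 - 38702}{\left(100^{\frac{3}{2}} + 658\right) + \left(12522 + 86^{2}\right)} = - \frac{77600}{\left(1000 + 658\right) + \left(12522 + 7396\right)} = - \frac{77600}{1658 + 19918} = - \frac{77600}{21576} = \left(-77600\right) \frac{1}{21576} = - \frac{9700}{2697}$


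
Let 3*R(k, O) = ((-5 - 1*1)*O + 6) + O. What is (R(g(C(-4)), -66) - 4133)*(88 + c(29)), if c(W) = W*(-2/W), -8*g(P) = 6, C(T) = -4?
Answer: -345806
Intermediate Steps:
g(P) = -¾ (g(P) = -⅛*6 = -¾)
c(W) = -2
R(k, O) = 2 - 5*O/3 (R(k, O) = (((-5 - 1*1)*O + 6) + O)/3 = (((-5 - 1)*O + 6) + O)/3 = ((-6*O + 6) + O)/3 = ((6 - 6*O) + O)/3 = (6 - 5*O)/3 = 2 - 5*O/3)
(R(g(C(-4)), -66) - 4133)*(88 + c(29)) = ((2 - 5/3*(-66)) - 4133)*(88 - 2) = ((2 + 110) - 4133)*86 = (112 - 4133)*86 = -4021*86 = -345806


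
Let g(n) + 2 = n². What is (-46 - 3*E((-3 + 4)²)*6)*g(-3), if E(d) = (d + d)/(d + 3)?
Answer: -385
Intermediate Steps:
g(n) = -2 + n²
E(d) = 2*d/(3 + d) (E(d) = (2*d)/(3 + d) = 2*d/(3 + d))
(-46 - 3*E((-3 + 4)²)*6)*g(-3) = (-46 - 6*(-3 + 4)²/(3 + (-3 + 4)²)*6)*(-2 + (-3)²) = (-46 - 6*1²/(3 + 1²)*6)*(-2 + 9) = (-46 - 6/(3 + 1)*6)*7 = (-46 - 6/4*6)*7 = (-46 - 3*½*6)*7 = (-46 - 3/2*6)*7 = (-46 - 9)*7 = -55*7 = -385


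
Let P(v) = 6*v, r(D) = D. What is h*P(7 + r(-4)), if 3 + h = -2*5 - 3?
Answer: -288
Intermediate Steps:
h = -16 (h = -3 + (-2*5 - 3) = -3 + (-10 - 3) = -3 - 13 = -16)
h*P(7 + r(-4)) = -96*(7 - 4) = -96*3 = -16*18 = -288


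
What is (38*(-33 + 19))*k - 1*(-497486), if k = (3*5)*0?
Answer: 497486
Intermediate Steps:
k = 0 (k = 15*0 = 0)
(38*(-33 + 19))*k - 1*(-497486) = (38*(-33 + 19))*0 - 1*(-497486) = (38*(-14))*0 + 497486 = -532*0 + 497486 = 0 + 497486 = 497486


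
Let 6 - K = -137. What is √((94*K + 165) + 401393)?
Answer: 50*√166 ≈ 644.21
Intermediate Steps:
K = 143 (K = 6 - 1*(-137) = 6 + 137 = 143)
√((94*K + 165) + 401393) = √((94*143 + 165) + 401393) = √((13442 + 165) + 401393) = √(13607 + 401393) = √415000 = 50*√166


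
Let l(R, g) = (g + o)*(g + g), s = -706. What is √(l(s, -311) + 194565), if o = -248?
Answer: √542263 ≈ 736.38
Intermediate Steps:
l(R, g) = 2*g*(-248 + g) (l(R, g) = (g - 248)*(g + g) = (-248 + g)*(2*g) = 2*g*(-248 + g))
√(l(s, -311) + 194565) = √(2*(-311)*(-248 - 311) + 194565) = √(2*(-311)*(-559) + 194565) = √(347698 + 194565) = √542263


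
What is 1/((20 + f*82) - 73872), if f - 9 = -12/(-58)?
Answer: -29/2119814 ≈ -1.3680e-5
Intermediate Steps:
f = 267/29 (f = 9 - 12/(-58) = 9 - 12*(-1/58) = 9 + 6/29 = 267/29 ≈ 9.2069)
1/((20 + f*82) - 73872) = 1/((20 + (267/29)*82) - 73872) = 1/((20 + 21894/29) - 73872) = 1/(22474/29 - 73872) = 1/(-2119814/29) = -29/2119814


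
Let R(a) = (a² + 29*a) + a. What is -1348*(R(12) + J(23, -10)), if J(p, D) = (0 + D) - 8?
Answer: -655128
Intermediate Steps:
R(a) = a² + 30*a
J(p, D) = -8 + D (J(p, D) = D - 8 = -8 + D)
-1348*(R(12) + J(23, -10)) = -1348*(12*(30 + 12) + (-8 - 10)) = -1348*(12*42 - 18) = -1348*(504 - 18) = -1348*486 = -655128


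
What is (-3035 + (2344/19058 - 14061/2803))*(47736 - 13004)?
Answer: -2820061464702936/26709787 ≈ -1.0558e+8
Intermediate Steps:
(-3035 + (2344/19058 - 14061/2803))*(47736 - 13004) = (-3035 + (2344*(1/19058) - 14061*1/2803))*34732 = (-3035 + (1172/9529 - 14061/2803))*34732 = (-3035 - 130702153/26709787)*34732 = -81194905698/26709787*34732 = -2820061464702936/26709787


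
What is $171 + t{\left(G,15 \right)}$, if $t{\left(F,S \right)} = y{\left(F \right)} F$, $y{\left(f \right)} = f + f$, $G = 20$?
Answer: $971$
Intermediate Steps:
$y{\left(f \right)} = 2 f$
$t{\left(F,S \right)} = 2 F^{2}$ ($t{\left(F,S \right)} = 2 F F = 2 F^{2}$)
$171 + t{\left(G,15 \right)} = 171 + 2 \cdot 20^{2} = 171 + 2 \cdot 400 = 171 + 800 = 971$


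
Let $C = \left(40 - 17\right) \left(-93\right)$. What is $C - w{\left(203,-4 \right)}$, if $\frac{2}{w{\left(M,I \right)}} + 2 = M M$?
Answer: $- \frac{88141775}{41207} \approx -2139.0$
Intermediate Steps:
$C = -2139$ ($C = 23 \left(-93\right) = -2139$)
$w{\left(M,I \right)} = \frac{2}{-2 + M^{2}}$ ($w{\left(M,I \right)} = \frac{2}{-2 + M M} = \frac{2}{-2 + M^{2}}$)
$C - w{\left(203,-4 \right)} = -2139 - \frac{2}{-2 + 203^{2}} = -2139 - \frac{2}{-2 + 41209} = -2139 - \frac{2}{41207} = - \frac{88141775}{41207}$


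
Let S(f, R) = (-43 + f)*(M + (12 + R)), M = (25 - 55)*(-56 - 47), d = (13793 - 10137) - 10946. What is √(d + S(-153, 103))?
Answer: I*√635470 ≈ 797.16*I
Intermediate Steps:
d = -7290 (d = 3656 - 10946 = -7290)
M = 3090 (M = -30*(-103) = 3090)
S(f, R) = (-43 + f)*(3102 + R) (S(f, R) = (-43 + f)*(3090 + (12 + R)) = (-43 + f)*(3102 + R))
√(d + S(-153, 103)) = √(-7290 + (-133386 - 43*103 + 3102*(-153) + 103*(-153))) = √(-7290 + (-133386 - 4429 - 474606 - 15759)) = √(-7290 - 628180) = √(-635470) = I*√635470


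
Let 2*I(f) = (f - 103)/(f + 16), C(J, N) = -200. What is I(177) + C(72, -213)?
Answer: -38563/193 ≈ -199.81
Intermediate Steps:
I(f) = (-103 + f)/(2*(16 + f)) (I(f) = ((f - 103)/(f + 16))/2 = ((-103 + f)/(16 + f))/2 = (-103 + f)/(2*(16 + f)))
I(177) + C(72, -213) = (-103 + 177)/(2*(16 + 177)) - 200 = (1/2)*74/193 - 200 = (1/2)*(1/193)*74 - 200 = 37/193 - 200 = -38563/193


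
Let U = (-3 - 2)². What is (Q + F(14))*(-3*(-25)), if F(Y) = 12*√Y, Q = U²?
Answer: 46875 + 900*√14 ≈ 50243.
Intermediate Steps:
U = 25 (U = (-5)² = 25)
Q = 625 (Q = 25² = 625)
(Q + F(14))*(-3*(-25)) = (625 + 12*√14)*(-3*(-25)) = (625 + 12*√14)*75 = 46875 + 900*√14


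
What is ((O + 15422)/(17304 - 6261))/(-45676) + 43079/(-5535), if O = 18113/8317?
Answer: -247902912618061/31851649997740 ≈ -7.7831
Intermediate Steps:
O = 18113/8317 (O = 18113*(1/8317) = 18113/8317 ≈ 2.1778)
((O + 15422)/(17304 - 6261))/(-45676) + 43079/(-5535) = ((18113/8317 + 15422)/(17304 - 6261))/(-45676) + 43079/(-5535) = ((128282887/8317)/11043)*(-1/45676) + 43079*(-1/5535) = ((128282887/8317)*(1/11043))*(-1/45676) - 43079/5535 = (128282887/91844631)*(-1/45676) - 43079/5535 = -128282887/4195095365556 - 43079/5535 = -247902912618061/31851649997740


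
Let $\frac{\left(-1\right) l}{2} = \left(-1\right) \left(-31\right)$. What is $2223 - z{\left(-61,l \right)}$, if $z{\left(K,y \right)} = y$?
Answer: $2285$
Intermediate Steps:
$l = -62$ ($l = - 2 \left(\left(-1\right) \left(-31\right)\right) = \left(-2\right) 31 = -62$)
$2223 - z{\left(-61,l \right)} = 2223 - -62 = 2223 + 62 = 2285$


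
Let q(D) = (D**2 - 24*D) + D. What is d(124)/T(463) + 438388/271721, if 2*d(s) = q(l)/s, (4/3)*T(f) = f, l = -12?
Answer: 6311203434/3900011513 ≈ 1.6183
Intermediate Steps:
T(f) = 3*f/4
q(D) = D**2 - 23*D
d(s) = 210/s (d(s) = ((-12*(-23 - 12))/s)/2 = ((-12*(-35))/s)/2 = (420/s)/2 = 210/s)
d(124)/T(463) + 438388/271721 = (210/124)/(((3/4)*463)) + 438388/271721 = (210*(1/124))/(1389/4) + 438388*(1/271721) = (105/62)*(4/1389) + 438388/271721 = 70/14353 + 438388/271721 = 6311203434/3900011513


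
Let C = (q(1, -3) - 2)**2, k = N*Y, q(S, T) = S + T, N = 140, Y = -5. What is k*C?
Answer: -11200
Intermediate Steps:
k = -700 (k = 140*(-5) = -700)
C = 16 (C = ((1 - 3) - 2)**2 = (-2 - 2)**2 = (-4)**2 = 16)
k*C = -700*16 = -11200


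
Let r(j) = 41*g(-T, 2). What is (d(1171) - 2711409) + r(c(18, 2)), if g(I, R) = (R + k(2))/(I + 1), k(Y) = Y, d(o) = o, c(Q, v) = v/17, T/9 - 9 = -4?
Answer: -29812659/11 ≈ -2.7102e+6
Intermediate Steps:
T = 45 (T = 81 + 9*(-4) = 81 - 36 = 45)
c(Q, v) = v/17 (c(Q, v) = v*(1/17) = v/17)
g(I, R) = (2 + R)/(1 + I) (g(I, R) = (R + 2)/(I + 1) = (2 + R)/(1 + I))
r(j) = -41/11 (r(j) = 41*((2 + 2)/(1 - 1*45)) = 41*(4/(1 - 45)) = 41*(4/(-44)) = 41*(-1/44*4) = 41*(-1/11) = -41/11)
(d(1171) - 2711409) + r(c(18, 2)) = (1171 - 2711409) - 41/11 = -2710238 - 41/11 = -29812659/11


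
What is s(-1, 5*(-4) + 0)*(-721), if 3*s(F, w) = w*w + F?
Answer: -95893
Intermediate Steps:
s(F, w) = F/3 + w**2/3 (s(F, w) = (w*w + F)/3 = (w**2 + F)/3 = (F + w**2)/3 = F/3 + w**2/3)
s(-1, 5*(-4) + 0)*(-721) = ((1/3)*(-1) + (5*(-4) + 0)**2/3)*(-721) = (-1/3 + (-20 + 0)**2/3)*(-721) = (-1/3 + (1/3)*(-20)**2)*(-721) = (-1/3 + (1/3)*400)*(-721) = (-1/3 + 400/3)*(-721) = 133*(-721) = -95893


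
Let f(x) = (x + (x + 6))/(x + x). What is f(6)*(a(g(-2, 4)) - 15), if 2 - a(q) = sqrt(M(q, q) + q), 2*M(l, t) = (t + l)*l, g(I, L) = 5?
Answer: -39/2 - 3*sqrt(30)/2 ≈ -27.716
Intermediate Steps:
M(l, t) = l*(l + t)/2 (M(l, t) = ((t + l)*l)/2 = ((l + t)*l)/2 = (l*(l + t))/2 = l*(l + t)/2)
f(x) = (6 + 2*x)/(2*x) (f(x) = (x + (6 + x))/((2*x)) = (6 + 2*x)*(1/(2*x)) = (6 + 2*x)/(2*x))
a(q) = 2 - sqrt(q + q**2) (a(q) = 2 - sqrt(q*(q + q)/2 + q) = 2 - sqrt(q*(2*q)/2 + q) = 2 - sqrt(q**2 + q) = 2 - sqrt(q + q**2))
f(6)*(a(g(-2, 4)) - 15) = ((3 + 6)/6)*((2 - sqrt(5*(1 + 5))) - 15) = ((1/6)*9)*((2 - sqrt(5*6)) - 15) = 3*((2 - sqrt(30)) - 15)/2 = 3*(-13 - sqrt(30))/2 = -39/2 - 3*sqrt(30)/2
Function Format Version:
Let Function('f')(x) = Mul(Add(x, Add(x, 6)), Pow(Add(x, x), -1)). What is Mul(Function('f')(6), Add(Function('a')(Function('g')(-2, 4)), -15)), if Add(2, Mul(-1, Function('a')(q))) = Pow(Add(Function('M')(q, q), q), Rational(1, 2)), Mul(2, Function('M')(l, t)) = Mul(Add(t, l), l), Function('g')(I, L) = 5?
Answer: Add(Rational(-39, 2), Mul(Rational(-3, 2), Pow(30, Rational(1, 2)))) ≈ -27.716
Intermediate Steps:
Function('M')(l, t) = Mul(Rational(1, 2), l, Add(l, t)) (Function('M')(l, t) = Mul(Rational(1, 2), Mul(Add(t, l), l)) = Mul(Rational(1, 2), Mul(Add(l, t), l)) = Mul(Rational(1, 2), Mul(l, Add(l, t))) = Mul(Rational(1, 2), l, Add(l, t)))
Function('f')(x) = Mul(Rational(1, 2), Pow(x, -1), Add(6, Mul(2, x))) (Function('f')(x) = Mul(Add(x, Add(6, x)), Pow(Mul(2, x), -1)) = Mul(Add(6, Mul(2, x)), Mul(Rational(1, 2), Pow(x, -1))) = Mul(Rational(1, 2), Pow(x, -1), Add(6, Mul(2, x))))
Function('a')(q) = Add(2, Mul(-1, Pow(Add(q, Pow(q, 2)), Rational(1, 2)))) (Function('a')(q) = Add(2, Mul(-1, Pow(Add(Mul(Rational(1, 2), q, Add(q, q)), q), Rational(1, 2)))) = Add(2, Mul(-1, Pow(Add(Mul(Rational(1, 2), q, Mul(2, q)), q), Rational(1, 2)))) = Add(2, Mul(-1, Pow(Add(Pow(q, 2), q), Rational(1, 2)))) = Add(2, Mul(-1, Pow(Add(q, Pow(q, 2)), Rational(1, 2)))))
Mul(Function('f')(6), Add(Function('a')(Function('g')(-2, 4)), -15)) = Mul(Mul(Pow(6, -1), Add(3, 6)), Add(Add(2, Mul(-1, Pow(Mul(5, Add(1, 5)), Rational(1, 2)))), -15)) = Mul(Mul(Rational(1, 6), 9), Add(Add(2, Mul(-1, Pow(Mul(5, 6), Rational(1, 2)))), -15)) = Mul(Rational(3, 2), Add(Add(2, Mul(-1, Pow(30, Rational(1, 2)))), -15)) = Mul(Rational(3, 2), Add(-13, Mul(-1, Pow(30, Rational(1, 2))))) = Add(Rational(-39, 2), Mul(Rational(-3, 2), Pow(30, Rational(1, 2))))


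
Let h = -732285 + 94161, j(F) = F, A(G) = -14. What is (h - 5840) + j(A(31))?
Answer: -643978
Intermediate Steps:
h = -638124
(h - 5840) + j(A(31)) = (-638124 - 5840) - 14 = -643964 - 14 = -643978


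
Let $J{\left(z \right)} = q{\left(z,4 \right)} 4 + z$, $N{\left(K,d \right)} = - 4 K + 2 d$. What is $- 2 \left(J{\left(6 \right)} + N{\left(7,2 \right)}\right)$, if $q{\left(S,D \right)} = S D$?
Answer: $-156$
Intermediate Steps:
$q{\left(S,D \right)} = D S$
$J{\left(z \right)} = 17 z$ ($J{\left(z \right)} = 4 z 4 + z = 16 z + z = 17 z$)
$- 2 \left(J{\left(6 \right)} + N{\left(7,2 \right)}\right) = - 2 \left(17 \cdot 6 + \left(\left(-4\right) 7 + 2 \cdot 2\right)\right) = - 2 \left(102 + \left(-28 + 4\right)\right) = - 2 \left(102 - 24\right) = \left(-2\right) 78 = -156$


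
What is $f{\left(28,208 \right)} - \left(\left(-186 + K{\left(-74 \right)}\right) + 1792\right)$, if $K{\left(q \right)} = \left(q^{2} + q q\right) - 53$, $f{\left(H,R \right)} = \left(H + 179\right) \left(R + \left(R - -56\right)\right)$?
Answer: $85199$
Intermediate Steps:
$f{\left(H,R \right)} = \left(56 + 2 R\right) \left(179 + H\right)$ ($f{\left(H,R \right)} = \left(179 + H\right) \left(R + \left(R + 56\right)\right) = \left(179 + H\right) \left(R + \left(56 + R\right)\right) = \left(179 + H\right) \left(56 + 2 R\right) = \left(56 + 2 R\right) \left(179 + H\right)$)
$K{\left(q \right)} = -53 + 2 q^{2}$ ($K{\left(q \right)} = \left(q^{2} + q^{2}\right) - 53 = 2 q^{2} - 53 = -53 + 2 q^{2}$)
$f{\left(28,208 \right)} - \left(\left(-186 + K{\left(-74 \right)}\right) + 1792\right) = \left(10024 + 56 \cdot 28 + 358 \cdot 208 + 2 \cdot 28 \cdot 208\right) - \left(\left(-186 - \left(53 - 2 \left(-74\right)^{2}\right)\right) + 1792\right) = \left(10024 + 1568 + 74464 + 11648\right) - \left(\left(-186 + \left(-53 + 2 \cdot 5476\right)\right) + 1792\right) = 97704 - \left(\left(-186 + \left(-53 + 10952\right)\right) + 1792\right) = 97704 - \left(\left(-186 + 10899\right) + 1792\right) = 97704 - \left(10713 + 1792\right) = 97704 - 12505 = 85199$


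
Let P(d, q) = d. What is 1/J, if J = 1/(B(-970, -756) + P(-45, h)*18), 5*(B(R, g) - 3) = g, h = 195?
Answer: -4791/5 ≈ -958.20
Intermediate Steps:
B(R, g) = 3 + g/5
J = -5/4791 (J = 1/((3 + (⅕)*(-756)) - 45*18) = 1/((3 - 756/5) - 810) = 1/(-741/5 - 810) = 1/(-4791/5) = -5/4791 ≈ -0.0010436)
1/J = 1/(-5/4791) = -4791/5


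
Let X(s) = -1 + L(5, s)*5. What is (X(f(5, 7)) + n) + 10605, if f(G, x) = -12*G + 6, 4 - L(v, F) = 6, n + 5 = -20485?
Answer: -9896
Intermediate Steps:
n = -20490 (n = -5 - 20485 = -20490)
L(v, F) = -2 (L(v, F) = 4 - 1*6 = 4 - 6 = -2)
f(G, x) = 6 - 12*G
X(s) = -11 (X(s) = -1 - 2*5 = -1 - 10 = -11)
(X(f(5, 7)) + n) + 10605 = (-11 - 20490) + 10605 = -20501 + 10605 = -9896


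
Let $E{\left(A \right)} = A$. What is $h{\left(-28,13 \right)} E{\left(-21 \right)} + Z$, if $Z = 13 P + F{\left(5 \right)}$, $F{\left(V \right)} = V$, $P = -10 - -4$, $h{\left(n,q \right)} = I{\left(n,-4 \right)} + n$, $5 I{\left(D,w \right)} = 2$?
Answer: $\frac{2533}{5} \approx 506.6$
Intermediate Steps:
$I{\left(D,w \right)} = \frac{2}{5}$ ($I{\left(D,w \right)} = \frac{1}{5} \cdot 2 = \frac{2}{5}$)
$h{\left(n,q \right)} = \frac{2}{5} + n$
$P = -6$ ($P = -10 + 4 = -6$)
$Z = -73$ ($Z = 13 \left(-6\right) + 5 = -78 + 5 = -73$)
$h{\left(-28,13 \right)} E{\left(-21 \right)} + Z = \left(\frac{2}{5} - 28\right) \left(-21\right) - 73 = \left(- \frac{138}{5}\right) \left(-21\right) - 73 = \frac{2898}{5} - 73 = \frac{2533}{5}$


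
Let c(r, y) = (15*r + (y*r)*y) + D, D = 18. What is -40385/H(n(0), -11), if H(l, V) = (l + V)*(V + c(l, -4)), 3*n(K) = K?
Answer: 40385/77 ≈ 524.48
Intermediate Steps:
n(K) = K/3
c(r, y) = 18 + 15*r + r*y**2 (c(r, y) = (15*r + (y*r)*y) + 18 = (15*r + (r*y)*y) + 18 = (15*r + r*y**2) + 18 = 18 + 15*r + r*y**2)
H(l, V) = (V + l)*(18 + V + 31*l) (H(l, V) = (l + V)*(V + (18 + 15*l + l*(-4)**2)) = (V + l)*(V + (18 + 15*l + l*16)) = (V + l)*(V + (18 + 15*l + 16*l)) = (V + l)*(V + (18 + 31*l)) = (V + l)*(18 + V + 31*l))
-40385/H(n(0), -11) = -40385/((-11)**2 - 11*0/3 - 11*(18 + 31*((1/3)*0)) + ((1/3)*0)*(18 + 31*((1/3)*0))) = -40385/(121 - 11*0 - 11*(18 + 31*0) + 0*(18 + 31*0)) = -40385/(121 + 0 - 11*(18 + 0) + 0*(18 + 0)) = -40385/(121 + 0 - 11*18 + 0*18) = -40385/(121 + 0 - 198 + 0) = -40385/(-77) = -40385*(-1/77) = 40385/77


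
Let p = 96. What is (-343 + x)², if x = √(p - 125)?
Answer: (343 - I*√29)² ≈ 1.1762e+5 - 3694.2*I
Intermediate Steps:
x = I*√29 (x = √(96 - 125) = √(-29) = I*√29 ≈ 5.3852*I)
(-343 + x)² = (-343 + I*√29)²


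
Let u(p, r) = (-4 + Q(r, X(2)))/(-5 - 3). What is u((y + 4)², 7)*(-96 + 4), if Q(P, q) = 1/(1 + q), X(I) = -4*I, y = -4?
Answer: -667/14 ≈ -47.643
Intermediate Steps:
u(p, r) = 29/56 (u(p, r) = (-4 + 1/(1 - 4*2))/(-5 - 3) = (-4 + 1/(1 - 8))/(-8) = (-4 + 1/(-7))*(-⅛) = (-4 - ⅐)*(-⅛) = -29/7*(-⅛) = 29/56)
u((y + 4)², 7)*(-96 + 4) = 29*(-96 + 4)/56 = (29/56)*(-92) = -667/14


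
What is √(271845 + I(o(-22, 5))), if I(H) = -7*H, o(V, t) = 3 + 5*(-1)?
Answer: √271859 ≈ 521.40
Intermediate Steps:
o(V, t) = -2 (o(V, t) = 3 - 5 = -2)
√(271845 + I(o(-22, 5))) = √(271845 - 7*(-2)) = √(271845 + 14) = √271859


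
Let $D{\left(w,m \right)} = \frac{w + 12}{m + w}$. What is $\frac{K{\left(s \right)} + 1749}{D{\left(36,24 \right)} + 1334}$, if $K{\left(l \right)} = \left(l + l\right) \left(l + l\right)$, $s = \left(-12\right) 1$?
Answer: $\frac{11625}{6674} \approx 1.7418$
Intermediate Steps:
$s = -12$
$D{\left(w,m \right)} = \frac{12 + w}{m + w}$
$K{\left(l \right)} = 4 l^{2}$ ($K{\left(l \right)} = 2 l 2 l = 4 l^{2}$)
$\frac{K{\left(s \right)} + 1749}{D{\left(36,24 \right)} + 1334} = \frac{4 \left(-12\right)^{2} + 1749}{\frac{12 + 36}{24 + 36} + 1334} = \frac{4 \cdot 144 + 1749}{\frac{1}{60} \cdot 48 + 1334} = \frac{576 + 1749}{\frac{1}{60} \cdot 48 + 1334} = \frac{2325}{\frac{4}{5} + 1334} = \frac{2325}{\frac{6674}{5}} = 2325 \cdot \frac{5}{6674} = \frac{11625}{6674}$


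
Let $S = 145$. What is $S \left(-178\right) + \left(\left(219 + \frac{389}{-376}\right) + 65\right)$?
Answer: $- \frac{9598165}{376} \approx -25527.0$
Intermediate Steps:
$S \left(-178\right) + \left(\left(219 + \frac{389}{-376}\right) + 65\right) = 145 \left(-178\right) + \left(\left(219 + \frac{389}{-376}\right) + 65\right) = -25810 + \left(\left(219 + 389 \left(- \frac{1}{376}\right)\right) + 65\right) = -25810 + \left(\left(219 - \frac{389}{376}\right) + 65\right) = -25810 + \left(\frac{81955}{376} + 65\right) = -25810 + \frac{106395}{376} = - \frac{9598165}{376}$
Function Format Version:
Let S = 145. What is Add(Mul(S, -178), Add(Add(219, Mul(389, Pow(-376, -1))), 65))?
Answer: Rational(-9598165, 376) ≈ -25527.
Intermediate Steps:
Add(Mul(S, -178), Add(Add(219, Mul(389, Pow(-376, -1))), 65)) = Add(Mul(145, -178), Add(Add(219, Mul(389, Pow(-376, -1))), 65)) = Add(-25810, Add(Add(219, Mul(389, Rational(-1, 376))), 65)) = Add(-25810, Add(Add(219, Rational(-389, 376)), 65)) = Add(-25810, Add(Rational(81955, 376), 65)) = Add(-25810, Rational(106395, 376)) = Rational(-9598165, 376)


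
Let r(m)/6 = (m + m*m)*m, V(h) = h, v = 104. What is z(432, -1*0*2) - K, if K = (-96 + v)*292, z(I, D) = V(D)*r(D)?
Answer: -2336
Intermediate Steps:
r(m) = 6*m*(m + m**2) (r(m) = 6*((m + m*m)*m) = 6*((m + m**2)*m) = 6*(m*(m + m**2)) = 6*m*(m + m**2))
z(I, D) = 6*D**3*(1 + D) (z(I, D) = D*(6*D**2*(1 + D)) = 6*D**3*(1 + D))
K = 2336 (K = (-96 + 104)*292 = 8*292 = 2336)
z(432, -1*0*2) - K = 6*(-1*0*2)**3*(1 - 1*0*2) - 1*2336 = 6*(0*2)**3*(1 + 0*2) - 2336 = 6*0**3*(1 + 0) - 2336 = 6*0*1 - 2336 = 0 - 2336 = -2336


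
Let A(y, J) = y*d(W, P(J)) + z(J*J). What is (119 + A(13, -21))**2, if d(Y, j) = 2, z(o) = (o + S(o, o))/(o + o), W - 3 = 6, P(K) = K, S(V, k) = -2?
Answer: 16468332241/777924 ≈ 21170.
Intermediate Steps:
W = 9 (W = 3 + 6 = 9)
z(o) = (-2 + o)/(2*o) (z(o) = (o - 2)/(o + o) = (-2 + o)/((2*o)) = (-2 + o)*(1/(2*o)) = (-2 + o)/(2*o))
A(y, J) = 2*y + (-2 + J**2)/(2*J**2) (A(y, J) = y*2 + (-2 + J*J)/(2*((J*J))) = 2*y + (-2 + J**2)/(2*(J**2)) = 2*y + (-2 + J**2)/(2*J**2))
(119 + A(13, -21))**2 = (119 + (1/2 - 1/(-21)**2 + 2*13))**2 = (119 + (1/2 - 1*1/441 + 26))**2 = (119 + (1/2 - 1/441 + 26))**2 = (119 + 23371/882)**2 = (128329/882)**2 = 16468332241/777924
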